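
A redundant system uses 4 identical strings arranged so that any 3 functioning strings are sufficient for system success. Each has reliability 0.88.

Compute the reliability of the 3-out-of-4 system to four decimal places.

R = Σ_{i=3}^{4} C(4,i) p^i (1−p)^{4−i} with p = 0.88
C(4,3)·0.88^3·0.12^1 = 0.327107
C(4,4)·0.88^4·0.12^0 = 0.599695
Sum = 0.9268

0.9268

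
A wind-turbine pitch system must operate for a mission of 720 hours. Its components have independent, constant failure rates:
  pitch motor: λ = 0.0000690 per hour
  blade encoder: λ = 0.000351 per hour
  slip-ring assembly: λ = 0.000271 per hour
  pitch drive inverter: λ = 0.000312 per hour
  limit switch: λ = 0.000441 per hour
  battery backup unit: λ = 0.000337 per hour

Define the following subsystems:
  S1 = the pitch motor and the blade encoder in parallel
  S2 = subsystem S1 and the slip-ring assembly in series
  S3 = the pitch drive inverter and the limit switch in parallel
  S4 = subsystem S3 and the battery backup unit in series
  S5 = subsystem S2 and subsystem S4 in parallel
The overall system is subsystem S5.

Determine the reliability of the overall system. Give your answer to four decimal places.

0.9519

R(pitch motor) = exp(−0.0000690 × 720) = 0.951534
R(blade encoder) = exp(−0.000351 × 720) = 0.776685
R(slip-ring assembly) = exp(−0.000271 × 720) = 0.822736
R(pitch drive inverter) = exp(−0.000312 × 720) = 0.798804
R(limit switch) = exp(−0.000441 × 720) = 0.727952
R(battery backup unit) = exp(−0.000337 × 720) = 0.784554
Parallel (pitch motor and blade encoder): 1 − (1 − 0.951534)(1 − 0.776685) = 0.989177
Series ([0.989177] and slip-ring assembly): 0.989177 × 0.822736 = 0.813832
Parallel (pitch drive inverter and limit switch): 1 − (1 − 0.798804)(1 − 0.727952) = 0.945265
Series ([0.945265] and battery backup unit): 0.945265 × 0.784554 = 0.741611
Parallel ([0.813832] and [0.741611]): 1 − (1 − 0.813832)(1 − 0.741611) = 0.9519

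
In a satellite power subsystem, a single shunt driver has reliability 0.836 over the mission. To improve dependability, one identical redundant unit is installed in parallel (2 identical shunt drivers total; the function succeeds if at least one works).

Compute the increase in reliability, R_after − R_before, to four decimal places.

0.1371

R_before = 0.836
R_after = 1 − (1 − 0.836)^2 = 0.9731
ΔR = 0.9731 − 0.836 = 0.1371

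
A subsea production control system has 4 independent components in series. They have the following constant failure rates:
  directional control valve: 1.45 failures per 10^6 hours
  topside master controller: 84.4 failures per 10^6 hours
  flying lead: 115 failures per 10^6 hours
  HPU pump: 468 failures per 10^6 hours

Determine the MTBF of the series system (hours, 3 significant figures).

Series of exponential components: λ_sys = Σ λ_i
λ_sys = 0.00000145 + 0.0000844 + 0.000115 + 0.000468 = 6.6885e-04 /h
MTBF = 1 / λ_sys = 1500 h

1500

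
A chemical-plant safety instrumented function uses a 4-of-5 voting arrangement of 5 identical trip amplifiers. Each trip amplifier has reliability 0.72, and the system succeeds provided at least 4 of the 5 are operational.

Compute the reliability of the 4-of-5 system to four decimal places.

R = Σ_{i=4}^{5} C(5,i) p^i (1−p)^{5−i} with p = 0.72
C(5,4)·0.72^4·0.28^1 = 0.376234
C(5,5)·0.72^5·0.28^0 = 0.193492
Sum = 0.5697

0.5697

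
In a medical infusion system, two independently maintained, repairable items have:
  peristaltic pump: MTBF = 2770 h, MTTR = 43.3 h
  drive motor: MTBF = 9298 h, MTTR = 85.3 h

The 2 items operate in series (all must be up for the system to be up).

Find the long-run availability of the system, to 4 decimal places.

0.9757

A(peristaltic pump) = MTBF/(MTBF+MTTR) = 2770/(2770+43.3) = 0.984609
A(drive motor) = MTBF/(MTBF+MTTR) = 9298/(9298+85.3) = 0.990909
Series availability: 0.984609 × 0.990909 = 0.9757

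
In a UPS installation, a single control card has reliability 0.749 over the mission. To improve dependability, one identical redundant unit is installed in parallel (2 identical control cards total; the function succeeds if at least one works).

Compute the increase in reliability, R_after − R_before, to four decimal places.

0.1880

R_before = 0.749
R_after = 1 − (1 − 0.749)^2 = 0.9370
ΔR = 0.9370 − 0.749 = 0.1880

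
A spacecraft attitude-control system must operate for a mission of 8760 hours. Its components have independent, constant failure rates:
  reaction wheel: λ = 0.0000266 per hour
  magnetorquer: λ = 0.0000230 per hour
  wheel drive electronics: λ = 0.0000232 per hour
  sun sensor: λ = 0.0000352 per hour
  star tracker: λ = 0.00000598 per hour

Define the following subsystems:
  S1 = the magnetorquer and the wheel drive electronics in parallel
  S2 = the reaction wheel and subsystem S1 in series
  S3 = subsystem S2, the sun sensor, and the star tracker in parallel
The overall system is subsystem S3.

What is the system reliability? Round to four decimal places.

R(reaction wheel) = exp(−0.0000266 × 8760) = 0.792141
R(magnetorquer) = exp(−0.0000230 × 8760) = 0.817520
R(wheel drive electronics) = exp(−0.0000232 × 8760) = 0.816089
R(sun sensor) = exp(−0.0000352 × 8760) = 0.734657
R(star tracker) = exp(−0.00000598 × 8760) = 0.948964
Parallel (magnetorquer and wheel drive electronics): 1 − (1 − 0.817520)(1 − 0.816089) = 0.966440
Series (reaction wheel and [0.966440]): 0.792141 × 0.966440 = 0.765557
Parallel ([0.765557], sun sensor, and star tracker): 1 − (1 − 0.765557)(1 − 0.734657)(1 − 0.948964) = 0.9968

0.9968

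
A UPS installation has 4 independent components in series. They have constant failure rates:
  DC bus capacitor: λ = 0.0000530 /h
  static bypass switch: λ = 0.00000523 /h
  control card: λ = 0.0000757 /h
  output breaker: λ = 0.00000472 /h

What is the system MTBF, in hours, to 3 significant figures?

7210

Series of exponential components: λ_sys = Σ λ_i
λ_sys = 0.0000530 + 0.00000523 + 0.0000757 + 0.00000472 = 1.3865e-04 /h
MTBF = 1 / λ_sys = 7210 h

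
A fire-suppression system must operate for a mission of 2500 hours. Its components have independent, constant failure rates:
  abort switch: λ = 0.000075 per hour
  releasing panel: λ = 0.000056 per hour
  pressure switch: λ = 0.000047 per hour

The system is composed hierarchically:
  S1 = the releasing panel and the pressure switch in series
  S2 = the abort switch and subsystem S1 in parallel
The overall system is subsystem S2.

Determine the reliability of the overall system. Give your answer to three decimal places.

0.961

R(abort switch) = exp(−0.000075 × 2500) = 0.82903
R(releasing panel) = exp(−0.000056 × 2500) = 0.86936
R(pressure switch) = exp(−0.000047 × 2500) = 0.88914
Series (releasing panel and pressure switch): 0.86936 × 0.88914 = 0.77298
Parallel (abort switch and [0.77298]): 1 − (1 − 0.82903)(1 − 0.77298) = 0.961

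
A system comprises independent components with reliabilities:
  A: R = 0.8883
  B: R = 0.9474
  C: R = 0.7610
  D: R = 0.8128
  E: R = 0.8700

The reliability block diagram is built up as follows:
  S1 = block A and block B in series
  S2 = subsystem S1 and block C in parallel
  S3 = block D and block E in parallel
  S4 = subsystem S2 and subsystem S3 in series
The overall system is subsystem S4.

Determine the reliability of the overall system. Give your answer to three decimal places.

0.939

Series (A and B): 0.88830 × 0.94740 = 0.84158
Parallel ([0.84158] and C): 1 − (1 − 0.84158)(1 − 0.76100) = 0.96214
Parallel (D and E): 1 − (1 − 0.81280)(1 − 0.87000) = 0.97566
Series ([0.96214] and [0.97566]): 0.96214 × 0.97566 = 0.939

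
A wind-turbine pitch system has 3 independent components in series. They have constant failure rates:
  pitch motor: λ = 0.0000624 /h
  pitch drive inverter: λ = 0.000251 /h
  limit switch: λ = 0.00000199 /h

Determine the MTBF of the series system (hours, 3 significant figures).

3170

Series of exponential components: λ_sys = Σ λ_i
λ_sys = 0.0000624 + 0.000251 + 0.00000199 = 3.1539e-04 /h
MTBF = 1 / λ_sys = 3170 h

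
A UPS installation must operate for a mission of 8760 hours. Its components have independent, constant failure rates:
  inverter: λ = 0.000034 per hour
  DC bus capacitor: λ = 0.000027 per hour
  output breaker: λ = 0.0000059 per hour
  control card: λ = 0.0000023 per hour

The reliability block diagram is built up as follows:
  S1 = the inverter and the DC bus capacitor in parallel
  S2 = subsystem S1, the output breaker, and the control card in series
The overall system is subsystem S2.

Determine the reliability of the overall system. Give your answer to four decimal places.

0.8802

R(inverter) = exp(−0.000034 × 8760) = 0.742420
R(DC bus capacitor) = exp(−0.000027 × 8760) = 0.789370
R(output breaker) = exp(−0.0000059 × 8760) = 0.949629
R(control card) = exp(−0.0000023 × 8760) = 0.980054
Parallel (inverter and DC bus capacitor): 1 − (1 − 0.742420)(1 − 0.789370) = 0.945746
Series ([0.945746], output breaker, and control card): 0.945746 × 0.949629 × 0.980054 = 0.8802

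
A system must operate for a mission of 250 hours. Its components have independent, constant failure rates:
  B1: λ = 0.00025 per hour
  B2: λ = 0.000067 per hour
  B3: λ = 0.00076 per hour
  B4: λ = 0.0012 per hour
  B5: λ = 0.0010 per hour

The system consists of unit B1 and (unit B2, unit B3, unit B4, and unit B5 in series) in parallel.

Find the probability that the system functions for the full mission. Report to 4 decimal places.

0.9678

R(B1) = exp(−0.00025 × 250) = 0.939413
R(B2) = exp(−0.000067 × 250) = 0.983390
R(B3) = exp(−0.00076 × 250) = 0.826959
R(B4) = exp(−0.0012 × 250) = 0.740818
R(B5) = exp(−0.0010 × 250) = 0.778801
Series (B2, B3, B4, and B5): 0.983390 × 0.826959 × 0.740818 × 0.778801 = 0.469189
Parallel (B1 and [0.469189]): 1 − (1 − 0.939413)(1 − 0.469189) = 0.9678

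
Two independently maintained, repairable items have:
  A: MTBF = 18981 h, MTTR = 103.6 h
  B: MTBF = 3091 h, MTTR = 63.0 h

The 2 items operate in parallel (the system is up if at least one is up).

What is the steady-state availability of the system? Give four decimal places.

A(A) = MTBF/(MTBF+MTTR) = 18981/(18981+103.6) = 0.994572
A(B) = MTBF/(MTBF+MTTR) = 3091/(3091+63.0) = 0.980025
Parallel availability: 1 − (1 − 0.994572)(1 − 0.980025) = 0.9999

0.9999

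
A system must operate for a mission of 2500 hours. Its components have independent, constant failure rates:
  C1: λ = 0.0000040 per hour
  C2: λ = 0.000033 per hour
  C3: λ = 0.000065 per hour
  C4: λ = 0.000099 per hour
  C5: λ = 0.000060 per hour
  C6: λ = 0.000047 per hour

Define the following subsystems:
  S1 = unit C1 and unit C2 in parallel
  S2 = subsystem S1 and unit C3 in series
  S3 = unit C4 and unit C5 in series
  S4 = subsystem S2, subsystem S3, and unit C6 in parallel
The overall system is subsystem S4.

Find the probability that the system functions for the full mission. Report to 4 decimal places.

0.9945

R(C1) = exp(−0.0000040 × 2500) = 0.990050
R(C2) = exp(−0.000033 × 2500) = 0.920811
R(C3) = exp(−0.000065 × 2500) = 0.850016
R(C4) = exp(−0.000099 × 2500) = 0.780750
R(C5) = exp(−0.000060 × 2500) = 0.860708
R(C6) = exp(−0.000047 × 2500) = 0.889141
Parallel (C1 and C2): 1 − (1 − 0.990050)(1 − 0.920811) = 0.999212
Series ([0.999212] and C3): 0.999212 × 0.850016 = 0.849346
Series (C4 and C5): 0.780750 × 0.860708 = 0.671998
Parallel ([0.849346], [0.671998], and C6): 1 − (1 − 0.849346)(1 − 0.671998)(1 − 0.889141) = 0.9945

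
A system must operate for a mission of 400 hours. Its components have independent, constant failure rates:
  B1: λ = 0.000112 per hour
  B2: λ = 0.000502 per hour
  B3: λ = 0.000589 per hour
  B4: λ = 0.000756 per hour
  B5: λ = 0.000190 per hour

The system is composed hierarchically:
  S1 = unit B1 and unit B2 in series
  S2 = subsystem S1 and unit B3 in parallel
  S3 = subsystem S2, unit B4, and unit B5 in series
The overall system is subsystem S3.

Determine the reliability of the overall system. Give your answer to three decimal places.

R(B1) = exp(−0.000112 × 400) = 0.95619
R(B2) = exp(−0.000502 × 400) = 0.81808
R(B3) = exp(−0.000589 × 400) = 0.79010
R(B4) = exp(−0.000756 × 400) = 0.73904
R(B5) = exp(−0.000190 × 400) = 0.92682
Series (B1 and B2): 0.95619 × 0.81808 = 0.78224
Parallel ([0.78224] and B3): 1 − (1 − 0.78224)(1 − 0.79010) = 0.95429
Series ([0.95429], B4, and B5): 0.95429 × 0.73904 × 0.92682 = 0.654

0.654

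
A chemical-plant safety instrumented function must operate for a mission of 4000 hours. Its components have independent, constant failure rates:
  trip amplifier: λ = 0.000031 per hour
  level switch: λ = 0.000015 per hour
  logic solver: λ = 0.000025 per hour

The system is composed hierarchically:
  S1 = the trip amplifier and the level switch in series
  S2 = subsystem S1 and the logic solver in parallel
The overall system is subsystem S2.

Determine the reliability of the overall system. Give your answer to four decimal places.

R(trip amplifier) = exp(−0.000031 × 4000) = 0.883380
R(level switch) = exp(−0.000015 × 4000) = 0.941765
R(logic solver) = exp(−0.000025 × 4000) = 0.904837
Series (trip amplifier and level switch): 0.883380 × 0.941765 = 0.831936
Parallel ([0.831936] and logic solver): 1 − (1 − 0.831936)(1 − 0.904837) = 0.9840

0.9840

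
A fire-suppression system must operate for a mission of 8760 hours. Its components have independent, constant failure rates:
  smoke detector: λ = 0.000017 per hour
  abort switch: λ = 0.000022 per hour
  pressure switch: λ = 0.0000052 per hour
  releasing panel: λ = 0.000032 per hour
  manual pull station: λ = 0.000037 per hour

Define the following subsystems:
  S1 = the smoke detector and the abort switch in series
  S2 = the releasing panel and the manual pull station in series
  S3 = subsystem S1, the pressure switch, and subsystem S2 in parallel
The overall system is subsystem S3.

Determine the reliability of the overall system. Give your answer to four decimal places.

0.9942

R(smoke detector) = exp(−0.000017 × 8760) = 0.861638
R(abort switch) = exp(−0.000022 × 8760) = 0.824713
R(pressure switch) = exp(−0.0000052 × 8760) = 0.955470
R(releasing panel) = exp(−0.000032 × 8760) = 0.755542
R(manual pull station) = exp(−0.000037 × 8760) = 0.723163
Series (smoke detector and abort switch): 0.861638 × 0.824713 = 0.710604
Series (releasing panel and manual pull station): 0.755542 × 0.723163 = 0.546380
Parallel ([0.710604], pressure switch, and [0.546380]): 1 − (1 − 0.710604)(1 − 0.955470)(1 − 0.546380) = 0.9942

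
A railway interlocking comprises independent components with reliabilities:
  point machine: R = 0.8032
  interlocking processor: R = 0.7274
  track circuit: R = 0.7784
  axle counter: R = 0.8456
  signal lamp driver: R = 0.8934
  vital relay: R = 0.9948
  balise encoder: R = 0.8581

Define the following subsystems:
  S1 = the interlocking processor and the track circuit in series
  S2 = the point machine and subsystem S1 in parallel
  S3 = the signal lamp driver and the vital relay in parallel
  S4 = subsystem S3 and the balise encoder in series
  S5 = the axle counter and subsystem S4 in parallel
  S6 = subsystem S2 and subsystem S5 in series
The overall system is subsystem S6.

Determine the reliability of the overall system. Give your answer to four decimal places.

0.8945

Series (interlocking processor and track circuit): 0.727400 × 0.778400 = 0.566208
Parallel (point machine and [0.566208]): 1 − (1 − 0.803200)(1 − 0.566208) = 0.914630
Parallel (signal lamp driver and vital relay): 1 − (1 − 0.893400)(1 − 0.994800) = 0.999446
Series ([0.999446] and balise encoder): 0.999446 × 0.858100 = 0.857625
Parallel (axle counter and [0.857625]): 1 − (1 − 0.845600)(1 − 0.857625) = 0.978017
Series ([0.914630] and [0.978017]): 0.914630 × 0.978017 = 0.8945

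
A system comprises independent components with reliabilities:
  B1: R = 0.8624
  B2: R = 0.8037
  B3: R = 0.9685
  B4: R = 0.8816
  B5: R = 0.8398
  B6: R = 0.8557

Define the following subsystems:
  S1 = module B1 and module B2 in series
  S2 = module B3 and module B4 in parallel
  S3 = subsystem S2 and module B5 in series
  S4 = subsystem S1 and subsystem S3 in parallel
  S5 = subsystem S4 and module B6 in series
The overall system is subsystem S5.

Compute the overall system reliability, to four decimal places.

Series (B1 and B2): 0.862400 × 0.803700 = 0.693111
Parallel (B3 and B4): 1 − (1 − 0.968500)(1 − 0.881600) = 0.996270
Series ([0.996270] and B5): 0.996270 × 0.839800 = 0.836668
Parallel ([0.693111] and [0.836668]): 1 − (1 − 0.693111)(1 − 0.836668) = 0.949875
Series ([0.949875] and B6): 0.949875 × 0.855700 = 0.8128

0.8128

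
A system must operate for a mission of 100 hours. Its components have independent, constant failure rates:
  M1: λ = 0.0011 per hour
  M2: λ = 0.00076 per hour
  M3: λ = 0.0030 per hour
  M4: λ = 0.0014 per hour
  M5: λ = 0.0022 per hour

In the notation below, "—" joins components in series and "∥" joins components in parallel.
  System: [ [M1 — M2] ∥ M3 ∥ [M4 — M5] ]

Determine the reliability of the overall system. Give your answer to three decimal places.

0.987

R(M1) = exp(−0.0011 × 100) = 0.89583
R(M2) = exp(−0.00076 × 100) = 0.92682
R(M3) = exp(−0.0030 × 100) = 0.74082
R(M4) = exp(−0.0014 × 100) = 0.86936
R(M5) = exp(−0.0022 × 100) = 0.80252
Series (M1 and M2): 0.89583 × 0.92682 = 0.83027
Series (M4 and M5): 0.86936 × 0.80252 = 0.69768
Parallel ([0.83027], M3, and [0.69768]): 1 − (1 − 0.83027)(1 − 0.74082)(1 − 0.69768) = 0.987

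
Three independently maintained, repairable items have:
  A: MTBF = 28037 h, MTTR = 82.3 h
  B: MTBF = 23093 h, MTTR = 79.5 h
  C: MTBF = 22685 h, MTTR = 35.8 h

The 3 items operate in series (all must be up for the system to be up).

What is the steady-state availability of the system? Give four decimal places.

0.9921

A(A) = MTBF/(MTBF+MTTR) = 28037/(28037+82.3) = 0.997073
A(B) = MTBF/(MTBF+MTTR) = 23093/(23093+79.5) = 0.996569
A(C) = MTBF/(MTBF+MTTR) = 22685/(22685+35.8) = 0.998424
Series availability: 0.997073 × 0.996569 × 0.998424 = 0.9921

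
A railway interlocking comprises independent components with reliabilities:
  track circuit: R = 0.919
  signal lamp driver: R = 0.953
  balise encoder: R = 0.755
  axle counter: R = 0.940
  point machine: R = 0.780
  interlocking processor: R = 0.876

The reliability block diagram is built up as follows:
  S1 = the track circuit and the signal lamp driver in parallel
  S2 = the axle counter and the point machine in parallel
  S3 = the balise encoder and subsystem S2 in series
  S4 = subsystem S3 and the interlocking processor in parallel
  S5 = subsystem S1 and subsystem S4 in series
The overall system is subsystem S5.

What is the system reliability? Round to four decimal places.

Parallel (track circuit and signal lamp driver): 1 − (1 − 0.919000)(1 − 0.953000) = 0.996193
Parallel (axle counter and point machine): 1 − (1 − 0.940000)(1 − 0.780000) = 0.986800
Series (balise encoder and [0.986800]): 0.755000 × 0.986800 = 0.745034
Parallel ([0.745034] and interlocking processor): 1 − (1 − 0.745034)(1 − 0.876000) = 0.968384
Series ([0.996193] and [0.968384]): 0.996193 × 0.968384 = 0.9647

0.9647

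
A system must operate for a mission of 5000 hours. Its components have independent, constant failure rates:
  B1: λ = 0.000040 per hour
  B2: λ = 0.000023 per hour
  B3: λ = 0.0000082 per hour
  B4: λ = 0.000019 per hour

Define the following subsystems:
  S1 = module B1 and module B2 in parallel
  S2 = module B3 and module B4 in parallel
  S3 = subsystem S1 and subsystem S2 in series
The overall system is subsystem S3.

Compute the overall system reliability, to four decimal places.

0.9767

R(B1) = exp(−0.000040 × 5000) = 0.818731
R(B2) = exp(−0.000023 × 5000) = 0.891366
R(B3) = exp(−0.0000082 × 5000) = 0.959829
R(B4) = exp(−0.000019 × 5000) = 0.909373
Parallel (B1 and B2): 1 − (1 − 0.818731)(1 − 0.891366) = 0.980308
Parallel (B3 and B4): 1 − (1 − 0.959829)(1 − 0.909373) = 0.996359
Series ([0.980308] and [0.996359]): 0.980308 × 0.996359 = 0.9767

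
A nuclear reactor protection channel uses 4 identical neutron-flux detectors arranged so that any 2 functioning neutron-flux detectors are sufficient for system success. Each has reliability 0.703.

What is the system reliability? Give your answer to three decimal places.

R = Σ_{i=2}^{4} C(4,i) p^i (1−p)^{4−i} with p = 0.703
C(4,2)·0.703^2·0.297^2 = 0.26156
C(4,3)·0.703^3·0.297^1 = 0.41275
C(4,4)·0.703^4·0.297^0 = 0.24424
Sum = 0.919

0.919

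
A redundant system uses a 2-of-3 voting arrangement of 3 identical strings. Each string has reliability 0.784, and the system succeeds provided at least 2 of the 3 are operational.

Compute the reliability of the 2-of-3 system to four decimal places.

R = Σ_{i=2}^{3} C(3,i) p^i (1−p)^{3−i} with p = 0.784
C(3,2)·0.784^2·0.216^1 = 0.398297
C(3,3)·0.784^3·0.216^0 = 0.481890
Sum = 0.8802

0.8802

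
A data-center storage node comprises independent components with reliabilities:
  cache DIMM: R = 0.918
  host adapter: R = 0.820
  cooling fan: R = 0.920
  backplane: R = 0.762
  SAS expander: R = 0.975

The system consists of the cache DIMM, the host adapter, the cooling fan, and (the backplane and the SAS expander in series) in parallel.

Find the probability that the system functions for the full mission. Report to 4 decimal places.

Series (backplane and SAS expander): 0.762000 × 0.975000 = 0.742950
Parallel (cache DIMM, host adapter, cooling fan, and [0.742950]): 1 − (1 − 0.918000)(1 − 0.820000)(1 − 0.920000)(1 − 0.742950) = 0.9997

0.9997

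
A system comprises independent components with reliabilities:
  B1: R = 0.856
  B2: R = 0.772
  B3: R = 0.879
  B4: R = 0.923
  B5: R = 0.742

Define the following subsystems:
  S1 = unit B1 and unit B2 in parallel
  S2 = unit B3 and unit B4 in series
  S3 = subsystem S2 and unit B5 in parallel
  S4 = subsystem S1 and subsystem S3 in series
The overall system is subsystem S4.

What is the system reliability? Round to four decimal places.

Parallel (B1 and B2): 1 − (1 − 0.856000)(1 − 0.772000) = 0.967168
Series (B3 and B4): 0.879000 × 0.923000 = 0.811317
Parallel ([0.811317] and B5): 1 − (1 − 0.811317)(1 − 0.742000) = 0.951320
Series ([0.967168] and [0.951320]): 0.967168 × 0.951320 = 0.9201

0.9201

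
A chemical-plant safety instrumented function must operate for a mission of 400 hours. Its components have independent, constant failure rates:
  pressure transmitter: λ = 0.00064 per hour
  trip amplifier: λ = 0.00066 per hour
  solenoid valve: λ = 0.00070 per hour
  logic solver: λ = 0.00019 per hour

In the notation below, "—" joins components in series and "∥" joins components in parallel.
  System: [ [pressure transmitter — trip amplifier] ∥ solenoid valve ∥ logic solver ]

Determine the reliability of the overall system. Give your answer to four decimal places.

0.9928

R(pressure transmitter) = exp(−0.00064 × 400) = 0.774142
R(trip amplifier) = exp(−0.00066 × 400) = 0.767974
R(solenoid valve) = exp(−0.00070 × 400) = 0.755784
R(logic solver) = exp(−0.00019 × 400) = 0.926816
Series (pressure transmitter and trip amplifier): 0.774142 × 0.767974 = 0.594521
Parallel ([0.594521], solenoid valve, and logic solver): 1 − (1 − 0.594521)(1 − 0.755784)(1 − 0.926816) = 0.9928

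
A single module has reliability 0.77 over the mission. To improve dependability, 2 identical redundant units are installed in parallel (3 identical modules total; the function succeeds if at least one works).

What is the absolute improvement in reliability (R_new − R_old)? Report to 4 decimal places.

0.2178

R_before = 0.77
R_after = 1 − (1 − 0.77)^3 = 0.9878
ΔR = 0.9878 − 0.77 = 0.2178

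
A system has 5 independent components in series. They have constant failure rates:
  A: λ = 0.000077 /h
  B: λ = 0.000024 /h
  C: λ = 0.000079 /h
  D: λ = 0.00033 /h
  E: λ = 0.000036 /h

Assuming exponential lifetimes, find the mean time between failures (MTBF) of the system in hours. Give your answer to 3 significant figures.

1830

Series of exponential components: λ_sys = Σ λ_i
λ_sys = 0.000077 + 0.000024 + 0.000079 + 0.00033 + 0.000036 = 5.4600e-04 /h
MTBF = 1 / λ_sys = 1830 h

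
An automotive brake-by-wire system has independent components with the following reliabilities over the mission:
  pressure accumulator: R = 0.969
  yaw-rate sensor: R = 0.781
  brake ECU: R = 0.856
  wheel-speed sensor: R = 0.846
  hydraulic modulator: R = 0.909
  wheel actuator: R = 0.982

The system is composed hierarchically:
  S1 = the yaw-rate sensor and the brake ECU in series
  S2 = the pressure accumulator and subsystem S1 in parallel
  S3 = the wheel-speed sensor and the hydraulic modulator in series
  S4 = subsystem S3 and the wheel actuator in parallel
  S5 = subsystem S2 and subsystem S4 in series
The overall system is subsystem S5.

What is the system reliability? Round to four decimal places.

0.9856

Series (yaw-rate sensor and brake ECU): 0.781000 × 0.856000 = 0.668536
Parallel (pressure accumulator and [0.668536]): 1 − (1 − 0.969000)(1 − 0.668536) = 0.989725
Series (wheel-speed sensor and hydraulic modulator): 0.846000 × 0.909000 = 0.769014
Parallel ([0.769014] and wheel actuator): 1 − (1 − 0.769014)(1 − 0.982000) = 0.995842
Series ([0.989725] and [0.995842]): 0.989725 × 0.995842 = 0.9856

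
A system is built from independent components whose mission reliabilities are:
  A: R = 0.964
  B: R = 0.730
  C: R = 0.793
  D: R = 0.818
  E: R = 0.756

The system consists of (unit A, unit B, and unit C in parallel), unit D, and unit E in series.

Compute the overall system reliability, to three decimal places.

0.617

Parallel (A, B, and C): 1 − (1 − 0.96400)(1 − 0.73000)(1 − 0.79300) = 0.99799
Series ([0.99799], D, and E): 0.99799 × 0.81800 × 0.75600 = 0.617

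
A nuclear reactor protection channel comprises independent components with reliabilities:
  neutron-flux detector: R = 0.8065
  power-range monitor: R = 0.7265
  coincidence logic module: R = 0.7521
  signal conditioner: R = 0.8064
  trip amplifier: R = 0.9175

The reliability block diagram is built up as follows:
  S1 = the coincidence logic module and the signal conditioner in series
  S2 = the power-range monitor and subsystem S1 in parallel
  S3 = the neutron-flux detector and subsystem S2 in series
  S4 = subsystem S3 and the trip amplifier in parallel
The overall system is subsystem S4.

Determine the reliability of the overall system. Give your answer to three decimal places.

Series (coincidence logic module and signal conditioner): 0.75210 × 0.80640 = 0.60649
Parallel (power-range monitor and [0.60649]): 1 − (1 − 0.72650)(1 − 0.60649) = 0.89238
Series (neutron-flux detector and [0.89238]): 0.80650 × 0.89238 = 0.71970
Parallel ([0.71970] and trip amplifier): 1 − (1 − 0.71970)(1 − 0.91750) = 0.977

0.977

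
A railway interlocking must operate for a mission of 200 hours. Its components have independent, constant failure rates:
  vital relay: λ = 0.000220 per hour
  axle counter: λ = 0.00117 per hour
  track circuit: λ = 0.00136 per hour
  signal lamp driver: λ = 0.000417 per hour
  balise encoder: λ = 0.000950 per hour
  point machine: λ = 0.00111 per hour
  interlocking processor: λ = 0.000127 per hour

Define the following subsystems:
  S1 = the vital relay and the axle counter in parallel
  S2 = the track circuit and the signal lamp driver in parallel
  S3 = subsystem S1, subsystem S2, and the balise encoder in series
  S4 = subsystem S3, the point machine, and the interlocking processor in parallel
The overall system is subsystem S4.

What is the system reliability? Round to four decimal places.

0.9990

R(vital relay) = exp(−0.000220 × 200) = 0.956954
R(axle counter) = exp(−0.00117 × 200) = 0.791362
R(track circuit) = exp(−0.00136 × 200) = 0.761854
R(signal lamp driver) = exp(−0.000417 × 200) = 0.919983
R(balise encoder) = exp(−0.000950 × 200) = 0.826959
R(point machine) = exp(−0.00111 × 200) = 0.800915
R(interlocking processor) = exp(−0.000127 × 200) = 0.974920
Parallel (vital relay and axle counter): 1 − (1 − 0.956954)(1 − 0.791362) = 0.991019
Parallel (track circuit and signal lamp driver): 1 − (1 − 0.761854)(1 − 0.919983) = 0.980944
Series ([0.991019], [0.980944], and balise encoder): 0.991019 × 0.980944 × 0.826959 = 0.803915
Parallel ([0.803915], point machine, and interlocking processor): 1 − (1 − 0.803915)(1 − 0.800915)(1 − 0.974920) = 0.9990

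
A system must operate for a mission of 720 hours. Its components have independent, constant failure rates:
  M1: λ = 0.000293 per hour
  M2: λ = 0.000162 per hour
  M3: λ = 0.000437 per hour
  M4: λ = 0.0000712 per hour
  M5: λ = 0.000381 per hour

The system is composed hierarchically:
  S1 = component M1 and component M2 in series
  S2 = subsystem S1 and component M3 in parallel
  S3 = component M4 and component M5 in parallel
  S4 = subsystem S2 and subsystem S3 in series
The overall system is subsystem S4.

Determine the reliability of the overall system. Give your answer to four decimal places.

0.9135

R(M1) = exp(−0.000293 × 720) = 0.809806
R(M2) = exp(−0.000162 × 720) = 0.889906
R(M3) = exp(−0.000437 × 720) = 0.730052
R(M4) = exp(−0.0000712 × 720) = 0.950028
R(M5) = exp(−0.000381 × 720) = 0.760089
Series (M1 and M2): 0.809806 × 0.889906 = 0.720651
Parallel ([0.720651] and M3): 1 − (1 − 0.720651)(1 − 0.730052) = 0.924590
Parallel (M4 and M5): 1 − (1 − 0.950028)(1 − 0.760089) = 0.988011
Series ([0.924590] and [0.988011]): 0.924590 × 0.988011 = 0.9135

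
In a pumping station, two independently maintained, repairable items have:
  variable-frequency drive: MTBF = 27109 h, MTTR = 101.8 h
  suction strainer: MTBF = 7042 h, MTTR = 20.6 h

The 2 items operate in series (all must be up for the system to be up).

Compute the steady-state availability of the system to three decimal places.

0.993

A(variable-frequency drive) = MTBF/(MTBF+MTTR) = 27109/(27109+101.8) = 0.996259
A(suction strainer) = MTBF/(MTBF+MTTR) = 7042/(7042+20.6) = 0.997083
Series availability: 0.996259 × 0.997083 = 0.993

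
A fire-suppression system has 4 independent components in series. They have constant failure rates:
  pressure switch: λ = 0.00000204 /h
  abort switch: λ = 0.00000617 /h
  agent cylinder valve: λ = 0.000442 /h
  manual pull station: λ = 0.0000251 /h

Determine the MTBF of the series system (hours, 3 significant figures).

Series of exponential components: λ_sys = Σ λ_i
λ_sys = 0.00000204 + 0.00000617 + 0.000442 + 0.0000251 = 4.7531e-04 /h
MTBF = 1 / λ_sys = 2100 h

2100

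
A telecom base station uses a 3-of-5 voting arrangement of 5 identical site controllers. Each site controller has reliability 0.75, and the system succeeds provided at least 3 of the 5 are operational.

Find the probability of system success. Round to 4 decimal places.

0.8965

R = Σ_{i=3}^{5} C(5,i) p^i (1−p)^{5−i} with p = 0.75
C(5,3)·0.75^3·0.25^2 = 0.263672
C(5,4)·0.75^4·0.25^1 = 0.395508
C(5,5)·0.75^5·0.25^0 = 0.237305
Sum = 0.8965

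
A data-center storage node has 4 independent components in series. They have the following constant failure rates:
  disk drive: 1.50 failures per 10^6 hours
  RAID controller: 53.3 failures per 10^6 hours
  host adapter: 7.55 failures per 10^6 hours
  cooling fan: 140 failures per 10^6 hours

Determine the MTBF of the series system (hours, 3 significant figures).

Series of exponential components: λ_sys = Σ λ_i
λ_sys = 0.00000150 + 0.0000533 + 0.00000755 + 0.000140 = 2.0235e-04 /h
MTBF = 1 / λ_sys = 4940 h

4940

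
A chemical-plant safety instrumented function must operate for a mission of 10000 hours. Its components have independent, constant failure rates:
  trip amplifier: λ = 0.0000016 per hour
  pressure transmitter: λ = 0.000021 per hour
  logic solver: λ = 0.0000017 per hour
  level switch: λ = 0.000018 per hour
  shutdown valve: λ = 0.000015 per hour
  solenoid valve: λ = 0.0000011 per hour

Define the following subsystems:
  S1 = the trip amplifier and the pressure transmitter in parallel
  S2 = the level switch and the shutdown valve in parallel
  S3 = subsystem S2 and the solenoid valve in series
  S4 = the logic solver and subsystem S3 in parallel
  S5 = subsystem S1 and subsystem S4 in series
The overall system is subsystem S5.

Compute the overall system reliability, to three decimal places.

R(trip amplifier) = exp(−0.0000016 × 10000) = 0.98413
R(pressure transmitter) = exp(−0.000021 × 10000) = 0.81058
R(logic solver) = exp(−0.0000017 × 10000) = 0.98314
R(level switch) = exp(−0.000018 × 10000) = 0.83527
R(shutdown valve) = exp(−0.000015 × 10000) = 0.86071
R(solenoid valve) = exp(−0.0000011 × 10000) = 0.98906
Parallel (trip amplifier and pressure transmitter): 1 − (1 − 0.98413)(1 − 0.81058) = 0.99699
Parallel (level switch and shutdown valve): 1 − (1 − 0.83527)(1 − 0.86071) = 0.97705
Series ([0.97705] and solenoid valve): 0.97705 × 0.98906 = 0.96636
Parallel (logic solver and [0.96636]): 1 − (1 − 0.98314)(1 − 0.96636) = 0.99943
Series ([0.99699] and [0.99943]): 0.99699 × 0.99943 = 0.996

0.996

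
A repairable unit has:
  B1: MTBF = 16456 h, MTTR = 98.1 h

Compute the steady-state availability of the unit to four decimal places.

0.9941

A(B1) = MTBF/(MTBF+MTTR) = 16456/(16456+98.1) = 0.9941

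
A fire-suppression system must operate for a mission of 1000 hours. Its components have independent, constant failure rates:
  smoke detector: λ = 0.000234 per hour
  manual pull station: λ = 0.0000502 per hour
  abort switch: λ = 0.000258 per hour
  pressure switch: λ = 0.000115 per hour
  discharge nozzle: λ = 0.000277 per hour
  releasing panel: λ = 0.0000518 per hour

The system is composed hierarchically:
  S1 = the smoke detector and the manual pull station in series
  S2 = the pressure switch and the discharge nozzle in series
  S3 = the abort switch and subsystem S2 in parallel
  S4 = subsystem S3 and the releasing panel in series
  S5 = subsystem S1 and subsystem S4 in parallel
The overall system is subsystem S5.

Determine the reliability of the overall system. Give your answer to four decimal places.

0.9702

R(smoke detector) = exp(−0.000234 × 1000) = 0.791362
R(manual pull station) = exp(−0.0000502 × 1000) = 0.951039
R(abort switch) = exp(−0.000258 × 1000) = 0.772595
R(pressure switch) = exp(−0.000115 × 1000) = 0.891366
R(discharge nozzle) = exp(−0.000277 × 1000) = 0.758054
R(releasing panel) = exp(−0.0000518 × 1000) = 0.949519
Series (smoke detector and manual pull station): 0.791362 × 0.951039 = 0.752616
Series (pressure switch and discharge nozzle): 0.891366 × 0.758054 = 0.675704
Parallel (abort switch and [0.675704]): 1 − (1 − 0.772595)(1 − 0.675704) = 0.926253
Series ([0.926253] and releasing panel): 0.926253 × 0.949519 = 0.879495
Parallel ([0.752616] and [0.879495]): 1 − (1 − 0.752616)(1 − 0.879495) = 0.9702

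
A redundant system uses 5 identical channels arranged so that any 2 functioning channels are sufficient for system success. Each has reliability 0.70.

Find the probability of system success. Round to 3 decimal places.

0.969

R = Σ_{i=2}^{5} C(5,i) p^i (1−p)^{5−i} with p = 0.70
C(5,2)·0.70^2·0.30^3 = 0.13230
C(5,3)·0.70^3·0.30^2 = 0.30870
C(5,4)·0.70^4·0.30^1 = 0.36015
C(5,5)·0.70^5·0.30^0 = 0.16807
Sum = 0.969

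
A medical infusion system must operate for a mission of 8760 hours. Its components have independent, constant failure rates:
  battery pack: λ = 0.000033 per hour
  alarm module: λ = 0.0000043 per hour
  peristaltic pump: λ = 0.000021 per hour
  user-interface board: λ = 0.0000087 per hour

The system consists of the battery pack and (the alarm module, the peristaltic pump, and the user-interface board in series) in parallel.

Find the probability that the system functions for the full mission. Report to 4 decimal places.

R(battery pack) = exp(−0.000033 × 8760) = 0.748952
R(alarm module) = exp(−0.0000043 × 8760) = 0.963033
R(peristaltic pump) = exp(−0.000021 × 8760) = 0.831969
R(user-interface board) = exp(−0.0000087 × 8760) = 0.926620
Series (alarm module, peristaltic pump, and user-interface board): 0.963033 × 0.831969 × 0.926620 = 0.742421
Parallel (battery pack and [0.742421]): 1 − (1 − 0.748952)(1 − 0.742421) = 0.9353

0.9353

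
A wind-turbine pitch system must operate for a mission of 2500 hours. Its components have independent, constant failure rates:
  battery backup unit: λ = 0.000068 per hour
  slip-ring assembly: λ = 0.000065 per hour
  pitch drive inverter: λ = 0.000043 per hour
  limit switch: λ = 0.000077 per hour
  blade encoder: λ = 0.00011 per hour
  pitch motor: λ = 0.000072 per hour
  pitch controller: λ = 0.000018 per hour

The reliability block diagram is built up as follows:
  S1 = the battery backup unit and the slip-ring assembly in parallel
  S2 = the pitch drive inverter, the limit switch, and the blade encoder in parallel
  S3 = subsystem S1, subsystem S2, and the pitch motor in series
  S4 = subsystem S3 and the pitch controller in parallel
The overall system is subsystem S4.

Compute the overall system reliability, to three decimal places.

0.992

R(battery backup unit) = exp(−0.000068 × 2500) = 0.84366
R(slip-ring assembly) = exp(−0.000065 × 2500) = 0.85002
R(pitch drive inverter) = exp(−0.000043 × 2500) = 0.89808
R(limit switch) = exp(−0.000077 × 2500) = 0.82489
R(blade encoder) = exp(−0.00011 × 2500) = 0.75957
R(pitch motor) = exp(−0.000072 × 2500) = 0.83527
R(pitch controller) = exp(−0.000018 × 2500) = 0.95600
Parallel (battery backup unit and slip-ring assembly): 1 − (1 − 0.84366)(1 − 0.85002) = 0.97655
Parallel (pitch drive inverter, limit switch, and blade encoder): 1 − (1 − 0.89808)(1 − 0.82489)(1 − 0.75957) = 0.99571
Series ([0.97655], [0.99571], and pitch motor): 0.97655 × 0.99571 × 0.83527 = 0.81218
Parallel ([0.81218] and pitch controller): 1 − (1 − 0.81218)(1 − 0.95600) = 0.992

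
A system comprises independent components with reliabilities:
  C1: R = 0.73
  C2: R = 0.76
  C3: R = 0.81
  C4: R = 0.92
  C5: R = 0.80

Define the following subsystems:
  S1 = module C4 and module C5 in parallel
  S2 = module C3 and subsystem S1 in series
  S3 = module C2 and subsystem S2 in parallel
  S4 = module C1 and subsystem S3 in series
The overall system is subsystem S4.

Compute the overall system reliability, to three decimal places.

0.694

Parallel (C4 and C5): 1 − (1 − 0.92000)(1 − 0.80000) = 0.98400
Series (C3 and [0.98400]): 0.81000 × 0.98400 = 0.79704
Parallel (C2 and [0.79704]): 1 − (1 − 0.76000)(1 − 0.79704) = 0.95129
Series (C1 and [0.95129]): 0.73000 × 0.95129 = 0.694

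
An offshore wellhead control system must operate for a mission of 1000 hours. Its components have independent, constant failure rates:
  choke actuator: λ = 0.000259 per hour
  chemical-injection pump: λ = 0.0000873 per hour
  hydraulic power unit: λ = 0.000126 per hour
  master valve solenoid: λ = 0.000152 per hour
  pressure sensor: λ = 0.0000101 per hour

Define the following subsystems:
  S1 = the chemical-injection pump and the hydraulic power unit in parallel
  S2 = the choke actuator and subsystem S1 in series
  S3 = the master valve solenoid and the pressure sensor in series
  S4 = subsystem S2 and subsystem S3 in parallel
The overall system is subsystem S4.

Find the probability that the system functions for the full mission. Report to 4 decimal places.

R(choke actuator) = exp(−0.000259 × 1000) = 0.771823
R(chemical-injection pump) = exp(−0.0000873 × 1000) = 0.916402
R(hydraulic power unit) = exp(−0.000126 × 1000) = 0.881615
R(master valve solenoid) = exp(−0.000152 × 1000) = 0.858988
R(pressure sensor) = exp(−0.0000101 × 1000) = 0.989951
Parallel (chemical-injection pump and hydraulic power unit): 1 − (1 − 0.916402)(1 − 0.881615) = 0.990103
Series (choke actuator and [0.990103]): 0.771823 × 0.990103 = 0.764184
Series (master valve solenoid and pressure sensor): 0.858988 × 0.989951 = 0.850356
Parallel ([0.764184] and [0.850356]): 1 − (1 − 0.764184)(1 − 0.850356) = 0.9647

0.9647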